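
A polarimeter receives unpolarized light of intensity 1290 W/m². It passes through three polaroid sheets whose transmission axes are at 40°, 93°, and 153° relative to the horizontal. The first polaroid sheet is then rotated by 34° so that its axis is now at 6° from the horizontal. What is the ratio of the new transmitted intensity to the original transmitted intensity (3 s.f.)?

Before rotation:
Unpolarized light through the first polarizer → I₁ = ½ I₀, now polarized at 40°.
I₂ = I₁ cos²(93° − 40°) = 0.5 I₀ · cos²(53°) = 0.1811 I₀.
I₃ = I₂ cos²(153° − 93°) = 0.1811 I₀ · cos²(60°) = 0.04527 I₀.
After rotation:
Unpolarized light through the first polarizer → I₁ = ½ I₀, now polarized at 6°.
I₂ = I₁ cos²(93° − 6°) = 0.5 I₀ · cos²(87°) = 0.00137 I₀.
I₃ = I₂ cos²(153° − 93°) = 0.00137 I₀ · cos²(60°) = 0.0003424 I₀.
Ratio = 0.0003424 / 0.04527 = 0.007563.

I_new/I_old ≈ 0.00756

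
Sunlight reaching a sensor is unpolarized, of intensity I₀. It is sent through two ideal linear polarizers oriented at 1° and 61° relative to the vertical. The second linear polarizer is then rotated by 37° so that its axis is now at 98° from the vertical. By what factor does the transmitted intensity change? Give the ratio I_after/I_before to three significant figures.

Before rotation:
Unpolarized light through the first polarizer → I₁ = ½ I₀, now polarized at 1°.
I₂ = I₁ cos²(61° − 1°) = 0.5 I₀ · cos²(60°) = 0.125 I₀.
After rotation:
Unpolarized light through the first polarizer → I₁ = ½ I₀, now polarized at 1°.
Angle between axes 1 and 2: 83°. I₂ = 0.5 I₀ · cos²(83°) = 0.007426 I₀.
Ratio = 0.007426 / 0.125 = 0.05941.

I_new/I_old ≈ 0.0594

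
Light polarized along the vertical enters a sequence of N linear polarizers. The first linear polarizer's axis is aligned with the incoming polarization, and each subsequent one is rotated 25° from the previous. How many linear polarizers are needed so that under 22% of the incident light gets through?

N = 9

First polarizer is aligned with the polarization: full transmission.
Each further stage multiplies by cos²(25°) = 0.8214.
After N polarizers: T = 0.8214^(N−1). Require T < 0.22 ⇒ N−1 > ln(0.22)/ln(0.8214) = 7.70, so N−1 ≥ 8 and N = 9.
Check: N=9 gives T = 0.2072 < 0.22; N=8 gives T = 0.2523.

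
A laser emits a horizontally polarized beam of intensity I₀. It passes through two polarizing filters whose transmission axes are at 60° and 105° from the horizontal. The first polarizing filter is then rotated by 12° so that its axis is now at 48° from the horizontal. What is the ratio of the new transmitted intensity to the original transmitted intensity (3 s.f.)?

I_new/I_old ≈ 1.06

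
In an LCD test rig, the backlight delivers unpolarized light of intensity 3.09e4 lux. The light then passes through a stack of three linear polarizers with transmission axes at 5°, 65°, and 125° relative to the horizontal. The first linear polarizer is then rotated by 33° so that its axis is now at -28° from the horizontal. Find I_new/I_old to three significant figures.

I_new/I_old ≈ 0.0110

Before rotation:
Unpolarized light through the first polarizer → I₁ = ½ I₀, now polarized at 5°.
I₂ = I₁ cos²(65° − 5°) = 0.5 I₀ · cos²(60°) = 0.125 I₀.
I₃ = I₂ cos²(125° − 65°) = 0.125 I₀ · cos²(60°) = 0.03125 I₀.
After rotation:
Unpolarized light through the first polarizer → I₁ = ½ I₀, now polarized at -28°.
Angle between axes 1 and 2: 87°. I₂ = 0.5 I₀ · cos²(87°) = 0.00137 I₀.
I₃ = I₂ cos²(125° − 65°) = 0.00137 I₀ · cos²(60°) = 0.0003424 I₀.
Ratio = 0.0003424 / 0.03125 = 0.01096.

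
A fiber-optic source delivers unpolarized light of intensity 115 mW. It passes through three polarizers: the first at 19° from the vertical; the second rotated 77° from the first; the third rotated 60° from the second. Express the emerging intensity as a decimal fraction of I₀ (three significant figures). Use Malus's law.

I/I₀ ≈ 0.00633

Unpolarized light through the first polarizer → I₁ = 115 mW/2 = 57.5 mW, polarized at 19°.
I₂ = I₁ · cos²(77°) = 57.5 · 0.0506 = 2.91 mW.
I₃ = I₂ · cos²(60°) = 2.91 · 0.25 = 0.7274 mW.
Transmitted fraction = 0.006325.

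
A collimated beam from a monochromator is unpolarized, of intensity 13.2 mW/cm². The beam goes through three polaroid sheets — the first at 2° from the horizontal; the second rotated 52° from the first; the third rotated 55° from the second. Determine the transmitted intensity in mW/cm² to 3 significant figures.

Unpolarized light through the first polarizer → I₁ = 13.2 mW/cm²/2 = 6.6 mW/cm², polarized at 2°.
I₂ = I₁ · cos²(52°) = 6.6 · 0.379 = 2.502 mW/cm².
I₃ = I₂ · cos²(55°) = 2.502 · 0.329 = 0.823 mW/cm².

I ≈ 0.823 mW/cm²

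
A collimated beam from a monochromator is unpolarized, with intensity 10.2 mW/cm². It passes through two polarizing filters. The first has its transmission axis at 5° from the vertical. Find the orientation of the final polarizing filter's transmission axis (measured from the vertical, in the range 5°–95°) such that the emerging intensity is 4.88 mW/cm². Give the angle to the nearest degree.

θ ≈ 17°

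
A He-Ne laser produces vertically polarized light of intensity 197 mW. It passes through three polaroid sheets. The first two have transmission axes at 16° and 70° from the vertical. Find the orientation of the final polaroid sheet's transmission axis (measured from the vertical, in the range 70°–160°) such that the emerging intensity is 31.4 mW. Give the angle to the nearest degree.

I₁ = I₀ cos²(16° − 0°) = I₀ cos²(16°) = 0.924 I₀.
I₂ = I₁ cos²(70° − 16°) = 0.924 I₀ · cos²(54°) = 0.3192 I₀.
Target fraction: 31.4 / 197 mW = 0.1594 of I₀.
Need I₃/I₀ = 0.1594, so cos²(θ − 70°) = 0.1594 / 0.3192 = 0.4993.
θ − 70° = arccos(√0.4993) = 45.0°, giving θ ≈ 70 + 45.0 = 115.0°.

θ ≈ 115°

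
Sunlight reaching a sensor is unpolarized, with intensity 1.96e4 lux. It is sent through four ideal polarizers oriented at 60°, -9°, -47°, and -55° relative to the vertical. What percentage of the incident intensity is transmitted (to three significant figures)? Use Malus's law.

Unpolarized light through the first polarizer → I₁ = 1.96e4 lux/2 = 9800 lux, polarized at 60°.
I₂ = I₁ · cos²(69°) = 9800 · 0.1284 = 1259 lux.
I₃ = I₂ · cos²(38°) = 1259 · 0.621 = 781.5 lux.
I₄ = I₃ · cos²(8°) = 781.5 · 0.9806 = 766.4 lux.
That is 3.91% of the incident intensity.

≈ 3.91%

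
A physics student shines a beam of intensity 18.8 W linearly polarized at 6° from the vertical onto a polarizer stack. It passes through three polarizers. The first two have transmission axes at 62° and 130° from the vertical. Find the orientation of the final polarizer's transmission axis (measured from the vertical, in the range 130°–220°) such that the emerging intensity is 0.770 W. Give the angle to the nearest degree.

I₁ = I₀ cos²(62° − 6°) = I₀ cos²(56°) = 0.3127 I₀.
I₂ = I₁ cos²(130° − 62°) = 0.3127 I₀ · cos²(68°) = 0.04388 I₀.
Target fraction: 0.770 / 18.8 W = 0.04096 of I₀.
Need I₃/I₀ = 0.04096, so cos²(θ − 130°) = 0.04096 / 0.04388 = 0.9334.
θ − 130° = arccos(√0.9334) = 15.0°, giving θ ≈ 130 + 15.0 = 145.0°.

θ ≈ 145°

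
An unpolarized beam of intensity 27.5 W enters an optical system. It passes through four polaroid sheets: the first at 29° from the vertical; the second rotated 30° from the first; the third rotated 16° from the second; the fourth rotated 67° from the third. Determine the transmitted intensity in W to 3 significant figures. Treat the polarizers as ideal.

I ≈ 1.45 W

Unpolarized light through the first polarizer → I₁ = 27.5 W/2 = 13.75 W, polarized at 29°.
I₂ = I₁ · cos²(30°) = 13.75 · 0.75 = 10.31 W.
I₃ = I₂ · cos²(16°) = 10.31 · 0.924 = 9.529 W.
I₄ = I₃ · cos²(67°) = 9.529 · 0.1527 = 1.455 W.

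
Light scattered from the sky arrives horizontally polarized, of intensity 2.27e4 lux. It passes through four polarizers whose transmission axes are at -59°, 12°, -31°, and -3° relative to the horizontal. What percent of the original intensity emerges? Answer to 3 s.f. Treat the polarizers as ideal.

≈ 1.17%

By Malus's law, I₁ = 2.27e4 lux · cos²(59°) = 6021 lux.
I₂ = I₁ · cos²(71°) = 6021 · 0.106 = 638.2 lux.
I₃ = I₂ · cos²(43°) = 638.2 · 0.5349 = 341.4 lux.
I₄ = I₃ · cos²(28°) = 341.4 · 0.7796 = 266.1 lux.
That is 1.172% of the incident intensity.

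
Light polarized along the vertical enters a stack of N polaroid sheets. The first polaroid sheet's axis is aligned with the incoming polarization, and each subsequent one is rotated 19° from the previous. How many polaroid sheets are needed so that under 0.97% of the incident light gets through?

N = 43

First polarizer is aligned with the polarization: full transmission.
Each further stage multiplies by cos²(19°) = 0.894.
After N polarizers: T = 0.894^(N−1). Require T < 0.0097 ⇒ N−1 > ln(0.0097)/ln(0.894) = 41.37, so N−1 ≥ 42 and N = 43.
Check: N=43 gives T = 0.009042 < 0.0097; N=42 gives T = 0.01011.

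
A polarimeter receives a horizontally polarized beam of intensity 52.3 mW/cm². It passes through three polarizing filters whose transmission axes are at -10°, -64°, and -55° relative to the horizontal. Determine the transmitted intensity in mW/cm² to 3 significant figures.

I ≈ 17.1 mW/cm²

By Malus's law, I₁ = 52.3 mW/cm² · cos²(10°) = 50.72 mW/cm².
I₂ = I₁ · cos²(54°) = 50.72 · 0.3455 = 17.52 mW/cm².
I₃ = I₂ · cos²(9°) = 17.52 · 0.9755 = 17.1 mW/cm².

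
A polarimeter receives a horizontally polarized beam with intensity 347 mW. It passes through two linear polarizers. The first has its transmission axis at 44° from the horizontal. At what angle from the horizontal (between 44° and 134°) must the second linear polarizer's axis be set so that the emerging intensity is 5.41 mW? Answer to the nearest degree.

θ ≈ 124°

I₁ = I₀ cos²(44° − 0°) = I₀ cos²(44°) = 0.5174 I₀.
Target fraction: 5.41 / 347 mW = 0.01559 of I₀.
Need I₂/I₀ = 0.01559, so cos²(θ − 44°) = 0.01559 / 0.5174 = 0.03013.
θ − 44° = arccos(√0.03013) = 80.0°, giving θ ≈ 44 + 80.0 = 124.0°.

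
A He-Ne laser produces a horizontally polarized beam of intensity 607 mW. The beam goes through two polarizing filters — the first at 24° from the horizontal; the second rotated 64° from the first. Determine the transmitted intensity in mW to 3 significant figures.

I ≈ 97.3 mW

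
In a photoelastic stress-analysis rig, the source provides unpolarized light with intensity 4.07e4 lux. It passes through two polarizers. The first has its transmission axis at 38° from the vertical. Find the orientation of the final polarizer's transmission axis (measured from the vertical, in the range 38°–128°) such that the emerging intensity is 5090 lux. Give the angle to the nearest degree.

θ ≈ 98°

Unpolarized light through the first polarizer → I₁ = ½ I₀, now polarized at 38°.
Target fraction: 5090 / 4.07e4 lux = 0.1251 of I₀.
Need I₂/I₀ = 0.1251, so cos²(θ − 38°) = 0.1251 / 0.5 = 0.2501.
θ − 38° = arccos(√0.2501) = 60.0°, giving θ ≈ 38 + 60.0 = 98.0°.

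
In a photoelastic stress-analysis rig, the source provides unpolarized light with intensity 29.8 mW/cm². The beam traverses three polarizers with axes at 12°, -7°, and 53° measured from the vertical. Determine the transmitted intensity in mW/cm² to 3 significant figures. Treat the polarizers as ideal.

I ≈ 3.33 mW/cm²

Unpolarized light through the first polarizer → I₁ = 29.8 mW/cm²/2 = 14.9 mW/cm², polarized at 12°.
I₂ = I₁ · cos²(19°) = 14.9 · 0.894 = 13.32 mW/cm².
I₃ = I₂ · cos²(60°) = 13.32 · 0.25 = 3.33 mW/cm².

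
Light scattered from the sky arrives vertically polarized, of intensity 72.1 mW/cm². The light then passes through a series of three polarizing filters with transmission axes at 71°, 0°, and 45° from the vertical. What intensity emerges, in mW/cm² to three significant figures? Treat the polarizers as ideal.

By Malus's law, I₁ = 72.1 mW/cm² · cos²(71°) = 7.642 mW/cm².
I₂ = I₁ · cos²(71°) = 7.642 · 0.106 = 0.81 mW/cm².
I₃ = I₂ · cos²(45°) = 0.81 · 0.5 = 0.405 mW/cm².

I ≈ 0.405 mW/cm²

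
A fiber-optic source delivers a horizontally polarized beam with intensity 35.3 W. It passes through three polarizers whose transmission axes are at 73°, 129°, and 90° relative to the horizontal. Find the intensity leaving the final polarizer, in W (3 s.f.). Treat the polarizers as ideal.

By Malus's law, I₁ = 35.3 W · cos²(73°) = 3.017 W.
I₂ = I₁ · cos²(56°) = 3.017 · 0.3127 = 0.9436 W.
I₃ = I₂ · cos²(39°) = 0.9436 · 0.604 = 0.5699 W.

I ≈ 0.570 W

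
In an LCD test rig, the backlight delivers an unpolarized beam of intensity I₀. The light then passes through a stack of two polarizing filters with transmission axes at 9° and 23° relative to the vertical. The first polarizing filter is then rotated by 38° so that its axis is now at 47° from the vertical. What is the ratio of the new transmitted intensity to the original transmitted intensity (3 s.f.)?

Before rotation:
Unpolarized light through the first polarizer → I₁ = ½ I₀, now polarized at 9°.
I₂ = I₁ cos²(23° − 9°) = 0.5 I₀ · cos²(14°) = 0.4707 I₀.
After rotation:
Unpolarized light through the first polarizer → I₁ = ½ I₀, now polarized at 47°.
I₂ = I₁ cos²(23° − 47°) = 0.5 I₀ · cos²(24°) = 0.4173 I₀.
Ratio = 0.4173 / 0.4707 = 0.8864.

I_new/I_old ≈ 0.886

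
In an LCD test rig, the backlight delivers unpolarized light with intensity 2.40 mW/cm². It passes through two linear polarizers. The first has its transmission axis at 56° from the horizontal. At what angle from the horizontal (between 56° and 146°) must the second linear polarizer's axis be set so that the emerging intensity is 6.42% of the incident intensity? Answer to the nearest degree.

θ ≈ 125°

Unpolarized light through the first polarizer → I₁ = ½ I₀, now polarized at 56°.
Need I₂/I₀ = 0.0642, so cos²(θ − 56°) = 0.0642 / 0.5 = 0.1284.
θ − 56° = arccos(√0.1284) = 69.0°, giving θ ≈ 56 + 69.0 = 125.0°.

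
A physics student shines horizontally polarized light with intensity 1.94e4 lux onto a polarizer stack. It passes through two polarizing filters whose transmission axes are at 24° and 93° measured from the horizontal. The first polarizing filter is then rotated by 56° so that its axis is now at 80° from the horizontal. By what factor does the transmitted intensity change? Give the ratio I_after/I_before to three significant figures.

Before rotation:
I₁ = I₀ cos²(24° − 0°) = I₀ cos²(24°) = 0.8346 I₀.
I₂ = I₁ cos²(93° − 24°) = 0.8346 I₀ · cos²(69°) = 0.1072 I₀.
After rotation:
I₁ = I₀ cos²(80° − 0°) = I₀ cos²(80°) = 0.03015 I₀.
I₂ = I₁ cos²(93° − 80°) = 0.03015 I₀ · cos²(13°) = 0.02863 I₀.
Ratio = 0.02863 / 0.1072 = 0.2671.

I_new/I_old ≈ 0.267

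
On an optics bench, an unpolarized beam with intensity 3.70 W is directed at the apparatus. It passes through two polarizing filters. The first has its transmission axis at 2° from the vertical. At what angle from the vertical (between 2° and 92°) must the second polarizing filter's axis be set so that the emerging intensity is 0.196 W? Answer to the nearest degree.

θ ≈ 73°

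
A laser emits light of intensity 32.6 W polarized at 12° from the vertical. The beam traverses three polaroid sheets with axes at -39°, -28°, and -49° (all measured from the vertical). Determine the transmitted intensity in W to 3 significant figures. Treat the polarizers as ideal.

I ≈ 10.8 W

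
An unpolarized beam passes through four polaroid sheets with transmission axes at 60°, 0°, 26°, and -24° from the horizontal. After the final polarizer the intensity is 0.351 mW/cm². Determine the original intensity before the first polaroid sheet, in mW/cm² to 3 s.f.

I₀ ≈ 8.41 mW/cm²

Unpolarized light through the first polarizer → I₁ = ½ I₀, now polarized at 60°.
I₂ = I₁ cos²(0° − 60°) = 0.5 I₀ · cos²(60°) = 0.125 I₀.
I₃ = I₂ cos²(26° − 0°) = 0.125 I₀ · cos²(26°) = 0.101 I₀.
I₄ = I₃ cos²(-24° − 26°) = 0.101 I₀ · cos²(50°) = 0.04172 I₀.
So 0.351 mW/cm² = 0.04172 I₀, giving I₀ = 0.351/0.04172 = 8.413 mW/cm².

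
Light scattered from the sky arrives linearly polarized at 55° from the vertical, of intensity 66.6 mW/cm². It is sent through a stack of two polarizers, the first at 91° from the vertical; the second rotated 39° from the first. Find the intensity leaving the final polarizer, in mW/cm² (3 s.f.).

By Malus's law, I₁ = 66.6 mW/cm² · cos²(36°) = 43.59 mW/cm².
I₂ = I₁ · cos²(39°) = 43.59 · 0.604 = 26.33 mW/cm².

I ≈ 26.3 mW/cm²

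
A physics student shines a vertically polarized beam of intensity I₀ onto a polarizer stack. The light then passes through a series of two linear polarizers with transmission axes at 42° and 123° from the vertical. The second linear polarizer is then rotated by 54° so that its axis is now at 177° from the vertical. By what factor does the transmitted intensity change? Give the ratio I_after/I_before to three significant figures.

Before rotation:
I₁ = I₀ cos²(42° − 0°) = I₀ cos²(42°) = 0.5523 I₀.
I₂ = I₁ cos²(123° − 42°) = 0.5523 I₀ · cos²(81°) = 0.01351 I₀.
After rotation:
I₁ = I₀ cos²(42° − 0°) = I₀ cos²(42°) = 0.5523 I₀.
Angle between axes 1 and 2: 45°. I₂ = 0.5523 I₀ · cos²(45°) = 0.2761 I₀.
Ratio = 0.2761 / 0.01351 = 20.43.

I_new/I_old ≈ 20.4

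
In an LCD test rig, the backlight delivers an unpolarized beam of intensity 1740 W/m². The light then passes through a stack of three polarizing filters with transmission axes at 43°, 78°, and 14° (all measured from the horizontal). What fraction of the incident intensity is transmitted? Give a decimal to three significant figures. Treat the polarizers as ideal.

Unpolarized light through the first polarizer → I₁ = 1740 W/m²/2 = 870 W/m², polarized at 43°.
I₂ = I₁ · cos²(35°) = 870 · 0.671 = 583.8 W/m².
I₃ = I₂ · cos²(64°) = 583.8 · 0.1922 = 112.2 W/m².
Transmitted fraction = 0.06447.

I/I₀ ≈ 0.0645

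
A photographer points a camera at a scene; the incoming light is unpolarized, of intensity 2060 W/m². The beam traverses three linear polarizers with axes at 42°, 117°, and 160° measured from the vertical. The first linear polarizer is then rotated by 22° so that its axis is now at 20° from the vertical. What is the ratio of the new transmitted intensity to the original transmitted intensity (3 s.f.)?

Before rotation:
Unpolarized light through the first polarizer → I₁ = ½ I₀, now polarized at 42°.
I₂ = I₁ cos²(117° − 42°) = 0.5 I₀ · cos²(75°) = 0.03349 I₀.
I₃ = I₂ cos²(160° − 117°) = 0.03349 I₀ · cos²(43°) = 0.01792 I₀.
After rotation:
Unpolarized light through the first polarizer → I₁ = ½ I₀, now polarized at 20°.
Angle between axes 1 and 2: 83°. I₂ = 0.5 I₀ · cos²(83°) = 0.007426 I₀.
I₃ = I₂ cos²(160° − 117°) = 0.007426 I₀ · cos²(43°) = 0.003972 I₀.
Ratio = 0.003972 / 0.01792 = 0.2217.

I_new/I_old ≈ 0.222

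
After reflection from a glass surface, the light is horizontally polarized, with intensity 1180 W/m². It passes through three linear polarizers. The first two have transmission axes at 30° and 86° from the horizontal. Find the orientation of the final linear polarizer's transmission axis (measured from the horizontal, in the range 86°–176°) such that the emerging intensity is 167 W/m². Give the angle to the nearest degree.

I₁ = I₀ cos²(30° − 0°) = I₀ cos²(30°) = 0.75 I₀.
I₂ = I₁ cos²(86° − 30°) = 0.75 I₀ · cos²(56°) = 0.2345 I₀.
Target fraction: 167 / 1180 W/m² = 0.1415 of I₀.
Need I₃/I₀ = 0.1415, so cos²(θ − 86°) = 0.1415 / 0.2345 = 0.6035.
θ − 86° = arccos(√0.6035) = 39.0°, giving θ ≈ 86 + 39.0 = 125.0°.

θ ≈ 125°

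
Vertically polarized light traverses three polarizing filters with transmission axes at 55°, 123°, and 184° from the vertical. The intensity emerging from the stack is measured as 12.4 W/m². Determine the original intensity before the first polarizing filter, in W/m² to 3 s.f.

I₁ = I₀ cos²(55° − 0°) = I₀ cos²(55°) = 0.329 I₀.
I₂ = I₁ cos²(123° − 55°) = 0.329 I₀ · cos²(68°) = 0.04617 I₀.
I₃ = I₂ cos²(184° − 123°) = 0.04617 I₀ · cos²(61°) = 0.01085 I₀.
So 12.4 W/m² = 0.01085 I₀, giving I₀ = 12.4/0.01085 = 1143 W/m².

I₀ ≈ 1140 W/m²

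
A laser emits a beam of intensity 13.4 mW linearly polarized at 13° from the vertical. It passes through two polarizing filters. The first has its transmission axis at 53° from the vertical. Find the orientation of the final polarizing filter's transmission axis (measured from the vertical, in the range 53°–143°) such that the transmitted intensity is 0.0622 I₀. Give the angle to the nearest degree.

I₁ = I₀ cos²(53° − 13°) = I₀ cos²(40°) = 0.5868 I₀.
Need I₂/I₀ = 0.0622, so cos²(θ − 53°) = 0.0622 / 0.5868 = 0.106.
θ − 53° = arccos(√0.106) = 71.0°, giving θ ≈ 53 + 71.0 = 124.0°.

θ ≈ 124°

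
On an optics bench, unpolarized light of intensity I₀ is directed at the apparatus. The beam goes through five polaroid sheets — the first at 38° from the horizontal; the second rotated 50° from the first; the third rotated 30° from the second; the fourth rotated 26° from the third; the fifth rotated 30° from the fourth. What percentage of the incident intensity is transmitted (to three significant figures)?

Unpolarized light through the first polarizer → I₁ = ½ I₀, now polarized at 38°.
I₂ = I₁ cos²(50°) = 0.5 · 0.4132 I₀ = 0.2066 I₀.
I₃ = I₂ cos²(30°) = 0.2066 · 0.75 I₀ = 0.1549 I₀.
I₄ = I₃ cos²(26°) = 0.1549 · 0.8078 I₀ = 0.1252 I₀.
I₅ = I₄ cos²(30°) = 0.1252 · 0.75 I₀ = 0.09387 I₀.
That is 9.387% of the incident intensity.

≈ 9.39%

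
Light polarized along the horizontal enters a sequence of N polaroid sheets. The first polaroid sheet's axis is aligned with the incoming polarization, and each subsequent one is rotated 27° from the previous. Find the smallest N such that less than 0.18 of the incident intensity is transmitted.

N = 9

First polarizer is aligned with the polarization: full transmission.
Each further stage multiplies by cos²(27°) = 0.7939.
After N polarizers: T = 0.7939^(N−1). Require T < 0.18 ⇒ N−1 > ln(0.18)/ln(0.7939) = 7.43, so N−1 ≥ 8 and N = 9.
Check: N=9 gives T = 0.1578 < 0.18; N=8 gives T = 0.1988.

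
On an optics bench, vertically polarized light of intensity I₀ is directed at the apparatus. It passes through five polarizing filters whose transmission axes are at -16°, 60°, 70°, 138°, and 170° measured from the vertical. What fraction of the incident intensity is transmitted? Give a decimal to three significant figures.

By Malus's law, I₁ = I₀ cos²(-16° − 0°) = I₀ cos²(16°) = 0.924 I₀.
I₂ = I₁ cos²(60° + 16°) = 0.924 I₀ · cos²(76°) = 0.05408 I₀.
I₃ = I₂ cos²(70° − 60°) = 0.05408 I₀ · cos²(10°) = 0.05245 I₀.
I₄ = I₃ cos²(138° − 70°) = 0.05245 I₀ · cos²(68°) = 0.00736 I₀.
I₅ = I₄ cos²(170° − 138°) = 0.00736 I₀ · cos²(32°) = 0.005293 I₀.
Transmitted fraction = 0.005293.

≈ 0.00529 I₀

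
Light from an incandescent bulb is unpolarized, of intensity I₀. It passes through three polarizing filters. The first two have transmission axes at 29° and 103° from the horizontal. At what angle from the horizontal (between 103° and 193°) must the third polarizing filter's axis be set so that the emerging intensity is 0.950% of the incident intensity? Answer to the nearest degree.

θ ≈ 163°

Unpolarized light through the first polarizer → I₁ = ½ I₀, now polarized at 29°.
I₂ = I₁ cos²(103° − 29°) = 0.5 I₀ · cos²(74°) = 0.03799 I₀.
Need I₃/I₀ = 0.0095, so cos²(θ − 103°) = 0.0095 / 0.03799 = 0.2501.
θ − 103° = arccos(√0.2501) = 60.0°, giving θ ≈ 103 + 60.0 = 163.0°.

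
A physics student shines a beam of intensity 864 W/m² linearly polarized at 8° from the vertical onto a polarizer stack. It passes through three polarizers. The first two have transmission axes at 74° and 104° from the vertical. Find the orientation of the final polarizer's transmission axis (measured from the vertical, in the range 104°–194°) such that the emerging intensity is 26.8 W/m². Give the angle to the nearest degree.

θ ≈ 164°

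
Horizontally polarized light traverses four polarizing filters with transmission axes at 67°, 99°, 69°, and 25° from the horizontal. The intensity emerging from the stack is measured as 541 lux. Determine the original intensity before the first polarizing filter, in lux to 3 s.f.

By Malus's law, I₁ = I₀ cos²(67° − 0°) = I₀ cos²(67°) = 0.1527 I₀.
I₂ = I₁ cos²(99° − 67°) = 0.1527 I₀ · cos²(32°) = 0.1098 I₀.
I₃ = I₂ cos²(69° − 99°) = 0.1098 I₀ · cos²(30°) = 0.08235 I₀.
I₄ = I₃ cos²(25° − 69°) = 0.08235 I₀ · cos²(44°) = 0.04261 I₀.
So 541 lux = 0.04261 I₀, giving I₀ = 541/0.04261 = 1.27e+04 lux.

I₀ ≈ 1.27e4 lux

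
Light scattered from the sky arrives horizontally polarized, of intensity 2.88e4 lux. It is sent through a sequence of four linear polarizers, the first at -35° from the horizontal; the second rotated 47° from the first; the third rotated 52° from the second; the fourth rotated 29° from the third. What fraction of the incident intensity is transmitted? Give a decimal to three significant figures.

I/I₀ ≈ 0.0905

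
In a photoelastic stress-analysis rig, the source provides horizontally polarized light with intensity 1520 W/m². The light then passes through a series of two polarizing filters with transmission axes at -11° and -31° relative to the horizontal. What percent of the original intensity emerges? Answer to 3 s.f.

≈ 85.1%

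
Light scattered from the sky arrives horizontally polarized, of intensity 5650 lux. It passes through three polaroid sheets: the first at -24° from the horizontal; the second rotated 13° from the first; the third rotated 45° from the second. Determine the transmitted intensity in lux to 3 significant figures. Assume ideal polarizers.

I₁ = 5650 lux · cos²(24°) = 4715 lux.
I₂ = I₁ · cos²(13°) = 4715 · 0.9494 = 4477 lux.
I₃ = I₂ · cos²(45°) = 4477 · 0.5 = 2238 lux.

I ≈ 2240 lux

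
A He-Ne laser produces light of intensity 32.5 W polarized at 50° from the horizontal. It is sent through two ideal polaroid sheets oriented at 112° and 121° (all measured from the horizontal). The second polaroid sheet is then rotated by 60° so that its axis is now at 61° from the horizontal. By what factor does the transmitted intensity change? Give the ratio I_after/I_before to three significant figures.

Before rotation:
I₁ = I₀ cos²(112° − 50°) = I₀ cos²(62°) = 0.2204 I₀.
I₂ = I₁ cos²(121° − 112°) = 0.2204 I₀ · cos²(9°) = 0.215 I₀.
After rotation:
I₁ = I₀ cos²(112° − 50°) = I₀ cos²(62°) = 0.2204 I₀.
I₂ = I₁ cos²(61° − 112°) = 0.2204 I₀ · cos²(51°) = 0.08729 I₀.
Ratio = 0.08729 / 0.215 = 0.406.

I_new/I_old ≈ 0.406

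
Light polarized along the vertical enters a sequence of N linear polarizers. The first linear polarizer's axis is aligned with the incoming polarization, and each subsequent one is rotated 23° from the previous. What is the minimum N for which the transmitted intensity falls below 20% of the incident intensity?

First polarizer is aligned with the polarization: full transmission.
Each further stage multiplies by cos²(23°) = 0.8473.
After N polarizers: T = 0.8473^(N−1). Require T < 0.20 ⇒ N−1 > ln(0.20)/ln(0.8473) = 9.71, so N−1 ≥ 10 and N = 11.
Check: N=11 gives T = 0.1908 < 0.20; N=10 gives T = 0.2251.

N = 11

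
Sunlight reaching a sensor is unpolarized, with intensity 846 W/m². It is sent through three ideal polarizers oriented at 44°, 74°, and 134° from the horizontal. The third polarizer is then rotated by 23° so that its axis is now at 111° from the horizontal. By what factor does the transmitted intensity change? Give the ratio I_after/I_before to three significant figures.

I_new/I_old ≈ 2.55

Before rotation:
Unpolarized light through the first polarizer → I₁ = ½ I₀, now polarized at 44°.
I₂ = I₁ cos²(74° − 44°) = 0.5 I₀ · cos²(30°) = 0.375 I₀.
I₃ = I₂ cos²(134° − 74°) = 0.375 I₀ · cos²(60°) = 0.09375 I₀.
After rotation:
Unpolarized light through the first polarizer → I₁ = ½ I₀, now polarized at 44°.
I₂ = I₁ cos²(74° − 44°) = 0.5 I₀ · cos²(30°) = 0.375 I₀.
I₃ = I₂ cos²(111° − 74°) = 0.375 I₀ · cos²(37°) = 0.2392 I₀.
Ratio = 0.2392 / 0.09375 = 2.551.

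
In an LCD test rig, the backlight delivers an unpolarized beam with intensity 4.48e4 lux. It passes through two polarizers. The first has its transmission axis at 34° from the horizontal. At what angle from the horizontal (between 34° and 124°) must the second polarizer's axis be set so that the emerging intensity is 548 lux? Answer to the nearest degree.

Unpolarized light through the first polarizer → I₁ = ½ I₀, now polarized at 34°.
Target fraction: 548 / 4.48e4 lux = 0.01223 of I₀.
Need I₂/I₀ = 0.01223, so cos²(θ − 34°) = 0.01223 / 0.5 = 0.02446.
θ − 34° = arccos(√0.02446) = 81.0°, giving θ ≈ 34 + 81.0 = 115.0°.

θ ≈ 115°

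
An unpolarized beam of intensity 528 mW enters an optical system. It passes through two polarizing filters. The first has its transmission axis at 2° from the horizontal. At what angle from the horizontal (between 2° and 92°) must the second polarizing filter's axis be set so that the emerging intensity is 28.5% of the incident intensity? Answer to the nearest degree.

θ ≈ 43°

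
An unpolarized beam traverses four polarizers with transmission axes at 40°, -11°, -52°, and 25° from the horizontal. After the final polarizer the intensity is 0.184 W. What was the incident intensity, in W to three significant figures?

I₀ ≈ 32.2 W

Unpolarized light through the first polarizer → I₁ = ½ I₀, now polarized at 40°.
I₂ = I₁ cos²(-11° − 40°) = 0.5 I₀ · cos²(51°) = 0.198 I₀.
I₃ = I₂ cos²(-52° + 11°) = 0.198 I₀ · cos²(41°) = 0.1128 I₀.
I₄ = I₃ cos²(25° + 52°) = 0.1128 I₀ · cos²(77°) = 0.005708 I₀.
So 0.184 W = 0.005708 I₀, giving I₀ = 0.184/0.005708 = 32.24 W.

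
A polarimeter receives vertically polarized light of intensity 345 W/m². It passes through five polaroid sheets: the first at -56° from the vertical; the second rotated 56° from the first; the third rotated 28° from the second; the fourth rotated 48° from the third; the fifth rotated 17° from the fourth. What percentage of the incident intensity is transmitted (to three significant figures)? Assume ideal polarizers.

By Malus's law, I₁ = 345 W/m² · cos²(56°) = 107.9 W/m².
I₂ = I₁ · cos²(56°) = 107.9 · 0.3127 = 33.73 W/m².
I₃ = I₂ · cos²(28°) = 33.73 · 0.7796 = 26.3 W/m².
I₄ = I₃ · cos²(48°) = 26.3 · 0.4477 = 11.77 W/m².
I₅ = I₄ · cos²(17°) = 11.77 · 0.9145 = 10.77 W/m².
That is 3.121% of the incident intensity.

≈ 3.12%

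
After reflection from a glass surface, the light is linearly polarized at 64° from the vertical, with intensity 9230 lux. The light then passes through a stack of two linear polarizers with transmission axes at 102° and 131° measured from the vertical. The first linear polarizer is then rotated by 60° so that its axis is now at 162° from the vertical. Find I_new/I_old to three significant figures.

Before rotation:
I₁ = I₀ cos²(102° − 64°) = I₀ cos²(38°) = 0.621 I₀.
I₂ = I₁ cos²(131° − 102°) = 0.621 I₀ · cos²(29°) = 0.475 I₀.
After rotation:
I₁ = I₀ cos²(162° − 64°) = I₀ cos²(82°) = 0.01937 I₀.
I₂ = I₁ cos²(131° − 162°) = 0.01937 I₀ · cos²(31°) = 0.01423 I₀.
Ratio = 0.01423 / 0.475 = 0.02996.

I_new/I_old ≈ 0.0300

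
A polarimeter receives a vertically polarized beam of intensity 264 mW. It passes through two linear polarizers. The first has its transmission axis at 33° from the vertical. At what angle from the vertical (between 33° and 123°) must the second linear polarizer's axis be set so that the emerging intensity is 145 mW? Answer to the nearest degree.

I₁ = I₀ cos²(33° − 0°) = I₀ cos²(33°) = 0.7034 I₀.
Target fraction: 145 / 264 mW = 0.5492 of I₀.
Need I₂/I₀ = 0.5492, so cos²(θ − 33°) = 0.5492 / 0.7034 = 0.7809.
θ − 33° = arccos(√0.7809) = 27.9°, giving θ ≈ 33 + 27.9 = 60.9°.

θ ≈ 61°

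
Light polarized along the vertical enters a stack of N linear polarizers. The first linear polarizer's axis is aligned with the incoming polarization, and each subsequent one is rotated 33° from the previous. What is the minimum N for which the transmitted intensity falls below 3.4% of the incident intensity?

First polarizer is aligned with the polarization: full transmission.
Each further stage multiplies by cos²(33°) = 0.7034.
After N polarizers: T = 0.7034^(N−1). Require T < 0.034 ⇒ N−1 > ln(0.034)/ln(0.7034) = 9.61, so N−1 ≥ 10 and N = 11.
Check: N=11 gives T = 0.02964 < 0.034; N=10 gives T = 0.04214.

N = 11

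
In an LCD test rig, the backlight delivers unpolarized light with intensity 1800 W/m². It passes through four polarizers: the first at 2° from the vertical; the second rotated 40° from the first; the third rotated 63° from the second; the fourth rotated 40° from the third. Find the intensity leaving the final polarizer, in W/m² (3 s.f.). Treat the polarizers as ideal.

Unpolarized light through the first polarizer → I₁ = 1800 W/m²/2 = 900 W/m², polarized at 2°.
I₂ = I₁ · cos²(40°) = 900 · 0.5868 = 528.1 W/m².
I₃ = I₂ · cos²(63°) = 528.1 · 0.2061 = 108.9 W/m².
I₄ = I₃ · cos²(40°) = 108.9 · 0.5868 = 63.88 W/m².

I ≈ 63.9 W/m²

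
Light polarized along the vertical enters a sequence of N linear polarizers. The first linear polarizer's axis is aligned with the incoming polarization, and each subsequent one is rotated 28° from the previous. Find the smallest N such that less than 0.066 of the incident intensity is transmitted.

N = 12

First polarizer is aligned with the polarization: full transmission.
Each further stage multiplies by cos²(28°) = 0.7796.
After N polarizers: T = 0.7796^(N−1). Require T < 0.066 ⇒ N−1 > ln(0.066)/ln(0.7796) = 10.92, so N−1 ≥ 11 and N = 12.
Check: N=12 gives T = 0.06465 < 0.066; N=11 gives T = 0.08293.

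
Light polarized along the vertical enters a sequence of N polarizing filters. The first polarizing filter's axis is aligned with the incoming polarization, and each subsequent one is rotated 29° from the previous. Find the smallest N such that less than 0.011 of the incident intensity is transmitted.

First polarizer is aligned with the polarization: full transmission.
Each further stage multiplies by cos²(29°) = 0.765.
After N polarizers: T = 0.765^(N−1). Require T < 0.011 ⇒ N−1 > ln(0.011)/ln(0.765) = 16.83, so N−1 ≥ 17 and N = 18.
Check: N=18 gives T = 0.01052 < 0.011; N=17 gives T = 0.01375.

N = 18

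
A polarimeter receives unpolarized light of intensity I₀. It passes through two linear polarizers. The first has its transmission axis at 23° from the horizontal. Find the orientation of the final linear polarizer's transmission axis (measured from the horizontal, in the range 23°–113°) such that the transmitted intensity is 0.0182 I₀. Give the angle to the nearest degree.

Unpolarized light through the first polarizer → I₁ = ½ I₀, now polarized at 23°.
Need I₂/I₀ = 0.0182, so cos²(θ − 23°) = 0.0182 / 0.5 = 0.0364.
θ − 23° = arccos(√0.0364) = 79.0°, giving θ ≈ 23 + 79.0 = 102.0°.

θ ≈ 102°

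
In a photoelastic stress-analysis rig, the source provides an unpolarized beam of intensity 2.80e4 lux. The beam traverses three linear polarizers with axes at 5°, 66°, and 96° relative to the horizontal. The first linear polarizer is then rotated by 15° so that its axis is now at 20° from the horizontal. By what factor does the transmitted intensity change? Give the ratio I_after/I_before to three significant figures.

Before rotation:
Unpolarized light through the first polarizer → I₁ = ½ I₀, now polarized at 5°.
I₂ = I₁ cos²(66° − 5°) = 0.5 I₀ · cos²(61°) = 0.1175 I₀.
I₃ = I₂ cos²(96° − 66°) = 0.1175 I₀ · cos²(30°) = 0.08814 I₀.
After rotation:
Unpolarized light through the first polarizer → I₁ = ½ I₀, now polarized at 20°.
I₂ = I₁ cos²(66° − 20°) = 0.5 I₀ · cos²(46°) = 0.2413 I₀.
I₃ = I₂ cos²(96° − 66°) = 0.2413 I₀ · cos²(30°) = 0.181 I₀.
Ratio = 0.181 / 0.08814 = 2.053.

I_new/I_old ≈ 2.05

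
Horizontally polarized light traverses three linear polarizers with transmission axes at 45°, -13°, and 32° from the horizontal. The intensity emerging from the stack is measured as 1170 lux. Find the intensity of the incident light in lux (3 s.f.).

I₀ ≈ 1.67e4 lux

I₁ = I₀ cos²(45° − 0°) = I₀ cos²(45°) = 0.5 I₀.
I₂ = I₁ cos²(-13° − 45°) = 0.5 I₀ · cos²(58°) = 0.1404 I₀.
I₃ = I₂ cos²(32° + 13°) = 0.1404 I₀ · cos²(45°) = 0.0702 I₀.
So 1170 lux = 0.0702 I₀, giving I₀ = 1170/0.0702 = 1.667e+04 lux.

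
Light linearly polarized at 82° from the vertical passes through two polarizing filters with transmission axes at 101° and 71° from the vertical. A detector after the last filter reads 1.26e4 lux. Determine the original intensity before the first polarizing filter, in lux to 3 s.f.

I₁ = I₀ cos²(101° − 82°) = I₀ cos²(19°) = 0.894 I₀.
I₂ = I₁ cos²(71° − 101°) = 0.894 I₀ · cos²(30°) = 0.6705 I₀.
So 1.26e4 lux = 0.6705 I₀, giving I₀ = 1.26e4/0.6705 = 1.879e+04 lux.

I₀ ≈ 1.88e4 lux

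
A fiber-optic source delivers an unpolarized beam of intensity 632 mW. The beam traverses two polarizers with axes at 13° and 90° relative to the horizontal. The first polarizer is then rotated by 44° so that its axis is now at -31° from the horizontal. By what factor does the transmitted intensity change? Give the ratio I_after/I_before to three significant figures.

I_new/I_old ≈ 5.24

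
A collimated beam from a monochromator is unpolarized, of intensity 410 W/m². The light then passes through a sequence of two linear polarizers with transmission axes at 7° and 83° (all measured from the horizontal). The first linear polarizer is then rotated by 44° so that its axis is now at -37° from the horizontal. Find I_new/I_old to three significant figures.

I_new/I_old ≈ 4.27

Before rotation:
Unpolarized light through the first polarizer → I₁ = ½ I₀, now polarized at 7°.
I₂ = I₁ cos²(83° − 7°) = 0.5 I₀ · cos²(76°) = 0.02926 I₀.
After rotation:
Unpolarized light through the first polarizer → I₁ = ½ I₀, now polarized at -37°.
Angle between axes 1 and 2: 60°. I₂ = 0.5 I₀ · cos²(60°) = 0.125 I₀.
Ratio = 0.125 / 0.02926 = 4.272.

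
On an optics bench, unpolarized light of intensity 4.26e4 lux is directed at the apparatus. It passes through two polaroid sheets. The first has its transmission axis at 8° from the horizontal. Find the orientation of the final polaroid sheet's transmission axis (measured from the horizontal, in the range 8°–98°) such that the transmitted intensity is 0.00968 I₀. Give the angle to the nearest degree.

θ ≈ 90°

Unpolarized light through the first polarizer → I₁ = ½ I₀, now polarized at 8°.
Need I₂/I₀ = 0.00968, so cos²(θ − 8°) = 0.00968 / 0.5 = 0.01936.
θ − 8° = arccos(√0.01936) = 82.0°, giving θ ≈ 8 + 82.0 = 90.0°.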